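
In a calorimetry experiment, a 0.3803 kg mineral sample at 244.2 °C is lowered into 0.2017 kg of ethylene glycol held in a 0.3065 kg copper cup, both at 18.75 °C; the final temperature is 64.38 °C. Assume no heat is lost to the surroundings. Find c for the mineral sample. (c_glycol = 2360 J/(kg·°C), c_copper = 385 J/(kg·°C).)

c ≈ 396 J/(kg·°C)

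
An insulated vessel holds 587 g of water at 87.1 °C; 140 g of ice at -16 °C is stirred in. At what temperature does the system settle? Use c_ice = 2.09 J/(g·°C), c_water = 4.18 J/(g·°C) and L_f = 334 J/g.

T_f ≈ 53.4 °C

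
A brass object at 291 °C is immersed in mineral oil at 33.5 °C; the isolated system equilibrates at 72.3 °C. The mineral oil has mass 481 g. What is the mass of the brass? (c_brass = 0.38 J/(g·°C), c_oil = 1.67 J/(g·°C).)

Heat lost by the brass = heat gained by the oil:
m×0.38×(291 − 72.3) = 481×1.67×(72.3 − 33.5)
83.11 m = 31167  ⇒  m ≈ 375 g

m ≈ 375 g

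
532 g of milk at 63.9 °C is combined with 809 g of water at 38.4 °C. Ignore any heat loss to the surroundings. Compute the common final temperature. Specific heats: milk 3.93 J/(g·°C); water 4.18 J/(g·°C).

With ΣQ=0 the equilibrium temperature is the m·c-weighted mean:
T_f = (2090.8·63.9 + 3381.6·38.4) / (2090.8 + 3381.6)
    = 263454 / 5472.4 ≈ 48.14 °C

T_f ≈ 48.1 °C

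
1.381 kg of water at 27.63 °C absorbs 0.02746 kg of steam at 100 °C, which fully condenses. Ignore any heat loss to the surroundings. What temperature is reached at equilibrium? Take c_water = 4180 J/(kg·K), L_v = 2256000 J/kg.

T_f ≈ 39.6 °C

Heat gained plus heat lost sum to zero:
condense steam: −0.02746·2256000 = −61950
  condensed water 100 °C→T: 114.78(T − 100)
  original water: 5772.6(T − 27.63)
5887.4 T = 61950 + 11478 + 159496 = 232924
T ≈ 39.56 °C, under the boiling point, so the assumption holds.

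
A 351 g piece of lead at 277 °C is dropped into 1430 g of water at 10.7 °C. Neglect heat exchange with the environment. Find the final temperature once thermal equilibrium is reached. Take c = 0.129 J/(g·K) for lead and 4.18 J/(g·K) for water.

Conservation of energy gives ΣQ = 0:
351*0.129*(T − 277) + 1430*4.18*(T − 10.7) = 0
45.28(T − 277) + 5977.4(T − 10.7) = 0
6022.7 T = 76500
T = 76500/6022.7 ≈ 12.70 °C

T_f ≈ 12.7 °C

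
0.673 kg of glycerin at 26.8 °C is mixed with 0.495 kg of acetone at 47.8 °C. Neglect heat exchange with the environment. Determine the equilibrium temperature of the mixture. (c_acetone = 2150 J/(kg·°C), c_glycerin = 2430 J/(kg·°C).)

Net heat exchanged in the isolated system is zero:
0.495*2150*(T − 47.8) + 0.673*2430*(T − 26.8) = 0
2699.6 T = 94700
T ≈ 35.08 °C

T_f ≈ 35.1 °C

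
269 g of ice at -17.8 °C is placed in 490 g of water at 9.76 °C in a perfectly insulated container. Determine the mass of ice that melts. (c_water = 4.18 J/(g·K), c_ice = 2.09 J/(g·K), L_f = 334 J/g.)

m_melted ≈ 29.9 g

Heat available from the water dropping to 0 °C: 490×4.18×9.76 = 19990 J.
Warming the ice to 0 °C takes 269×2.09×17.8 = 10007 J, leaving 9983.1 J for melting.
Fully melting the ice requires m_ice L_f = 269×334 = 89846 J.
9983.1 J < 89846 J, so only part of the ice melts and the system sits at 0 °C.
m_melt = 9983.1 / L_f = 29.89 g.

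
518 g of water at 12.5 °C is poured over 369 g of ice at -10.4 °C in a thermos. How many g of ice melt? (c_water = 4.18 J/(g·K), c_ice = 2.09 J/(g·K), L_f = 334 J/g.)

Cooling the water to 0 °C releases 518×4.18×12.5 = 27065 J.
Of that, 369×2.09×10.4 = 8020.6 J goes to bring the ice to 0 °C, leaving 19045 J.
Melting all 369 g of ice would need 369×334 = 123246 J.
19045 J < 123246 J, so only part of the ice melts and the system sits at 0 °C.
m_melted×334 = 19045  ⇒  m_melted ≈ 57.02 g.

m_melted ≈ 57 g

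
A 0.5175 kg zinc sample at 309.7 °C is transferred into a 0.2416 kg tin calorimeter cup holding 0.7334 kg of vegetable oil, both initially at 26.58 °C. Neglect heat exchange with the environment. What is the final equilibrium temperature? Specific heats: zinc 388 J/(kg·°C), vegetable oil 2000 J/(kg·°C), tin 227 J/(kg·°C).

T_f ≈ 59.6 °C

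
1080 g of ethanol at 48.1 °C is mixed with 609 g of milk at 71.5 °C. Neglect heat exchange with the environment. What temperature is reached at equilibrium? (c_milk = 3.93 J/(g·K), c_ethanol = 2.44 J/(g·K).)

Heat gained plus heat lost sum to zero:
609×3.93×(T − 71.5) + 1080×2.44×(T − 48.1) = 0
2393.4(T − 71.5) + 2635.2(T − 48.1) = 0
(2393.4 + 2635.2) T = 2393.4×71.5 + 2635.2×48.1
T ≈ 59.24 °C

T_f ≈ 59.2 °C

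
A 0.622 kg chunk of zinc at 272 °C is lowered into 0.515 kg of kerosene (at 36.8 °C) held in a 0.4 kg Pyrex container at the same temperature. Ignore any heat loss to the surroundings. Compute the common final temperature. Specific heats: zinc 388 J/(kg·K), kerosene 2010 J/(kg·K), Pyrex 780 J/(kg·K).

T_f ≈ 72.5 °C

T_f is the heat-capacity-weighted average of the initial temperatures:
T_f = (241.34·272 + 1035.2·36.8 + 312·36.8) / (241.34 + 1035.2 + 312)
    = 115219 / 1588.5 ≈ 72.53 °C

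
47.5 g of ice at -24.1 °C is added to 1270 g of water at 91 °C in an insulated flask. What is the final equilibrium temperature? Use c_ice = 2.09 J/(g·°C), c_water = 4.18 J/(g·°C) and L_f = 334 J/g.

T_f ≈ 84.4 °C

Heat gained plus heat lost sum to zero:
warm ice to 0 °C: 47.5×2.09×(0 − (-24.1)) = 2392.5
  fusion: m_ice L_f = 47.5×334 = 15865
  meltwater 0→T: 47.5×4.18×T = 198.55 T
  water: 5308.6(T − 91)
5507.1 T = 483083 − 18258 = 464825
T ≈ 84.40 °C — above 0 °C, consistent with complete melting.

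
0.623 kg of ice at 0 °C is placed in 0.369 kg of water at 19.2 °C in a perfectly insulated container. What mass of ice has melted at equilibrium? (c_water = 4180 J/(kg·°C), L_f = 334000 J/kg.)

Water can give up m c ΔT = 0.369×4180×19.2 = 29614 J before reaching 0 °C.
To melt every bit of ice: 0.623×334000 = 208082 J.
Since 29614 < 208082 J, not all the ice melts; equilibrium is at 0 °C.
m_melt = 29614 / L_f = 0.08867 kg.

m_melted ≈ 0.0887 kg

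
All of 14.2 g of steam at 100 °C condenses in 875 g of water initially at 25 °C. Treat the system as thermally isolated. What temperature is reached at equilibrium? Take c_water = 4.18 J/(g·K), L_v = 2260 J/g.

T_f ≈ 34.8 °C

Heat gained plus heat lost sum to zero:
latent heat released on condensation: 14.2·2260 = 32092; condensed water 100 °C→T: 59.36(T − 100); original water: 3657.5(T − 25)
3716.9 T = 32092 + 5935.6 + 91437 = 129465
T ≈ 34.83 °C, under the boiling point, so the assumption holds.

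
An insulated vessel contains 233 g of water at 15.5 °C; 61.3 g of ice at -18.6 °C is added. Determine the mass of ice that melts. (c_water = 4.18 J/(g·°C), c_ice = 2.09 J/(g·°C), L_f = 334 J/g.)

Heat available from the water dropping to 0 °C: 233×4.18×15.5 = 15096 J.
Of that, 61.3×2.09×18.6 = 2383 J goes to bring the ice to 0 °C, leaving 12713 J.
Fully melting the ice requires m_ice L_f = 61.3×334 = 20474 J.
That's not enough to melt it all — equilibrium is at 0 °C with ice remaining.
Mass melted = 12713/334 ≈ 38.06 g.

m_melted ≈ 38.1 g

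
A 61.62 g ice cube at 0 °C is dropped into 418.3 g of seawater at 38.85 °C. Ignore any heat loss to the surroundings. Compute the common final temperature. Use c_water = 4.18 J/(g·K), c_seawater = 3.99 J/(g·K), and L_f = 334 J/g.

Setting the total heat transfer to zero:
melt ice: 61.62×334 = 20581
  warm the meltwater: 257.57 T
  seawater cools: 418.3×3.99×(T − 38.85) = 1669(T − 38.85)
1926.6 T = 64841 − 20581 = 44260
T ≈ 22.97 °C (positive, so assuming full melt was valid).

T_f ≈ 23.0 °C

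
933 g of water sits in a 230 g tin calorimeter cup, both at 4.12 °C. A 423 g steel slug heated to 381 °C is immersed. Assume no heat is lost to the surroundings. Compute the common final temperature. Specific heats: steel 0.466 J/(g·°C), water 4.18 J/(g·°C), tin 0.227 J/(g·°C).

T_f ≈ 22.0 °C

Energy conservation, ΣQ = 0:
423×0.466×(T − 381) + 933×4.18×(T − 4.12) + 230×0.227×(T − 4.12) = 0
197.12(T − 381) + 3899.9(T − 4.12) + 52.21(T − 4.12) = 0
(197.12 + 3899.9 + 52.21) T = 197.12×381 + 3899.9×4.12 + 52.21×4.12
T ≈ 22.02 °C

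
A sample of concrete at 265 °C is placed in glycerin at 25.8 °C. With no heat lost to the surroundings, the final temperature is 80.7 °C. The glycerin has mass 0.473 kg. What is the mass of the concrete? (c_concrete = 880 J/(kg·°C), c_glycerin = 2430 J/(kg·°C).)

m ≈ 0.389 kg

Heat lost by the concrete = heat gained by the glycerin:
m×880×(265 − 80.7) = 0.473×2430×(80.7 − 25.8)
162184 m = 63102  ⇒  m ≈ 0.3891 kg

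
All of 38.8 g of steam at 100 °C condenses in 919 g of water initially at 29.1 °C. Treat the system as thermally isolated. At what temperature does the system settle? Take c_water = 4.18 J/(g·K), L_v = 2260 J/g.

Taking heat into each body as positive, Σ m c ΔT = 0:
condense steam: −38.8×2260 = −87688; condensed water 100 °C→T: 162.18(T − 100); water warms: 919×4.18×(T − 29.1) = 3841.4(T − 29.1)
4003.6 T = 87688 + 16218 + 111785 = 215692
T ≈ 53.87 °C, under the boiling point, so the assumption holds.

T_f ≈ 53.9 °C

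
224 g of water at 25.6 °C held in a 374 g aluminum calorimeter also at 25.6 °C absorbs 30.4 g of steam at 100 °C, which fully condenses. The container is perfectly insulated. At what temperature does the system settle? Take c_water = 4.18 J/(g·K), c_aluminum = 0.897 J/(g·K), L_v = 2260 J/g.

T_f ≈ 81.5 °C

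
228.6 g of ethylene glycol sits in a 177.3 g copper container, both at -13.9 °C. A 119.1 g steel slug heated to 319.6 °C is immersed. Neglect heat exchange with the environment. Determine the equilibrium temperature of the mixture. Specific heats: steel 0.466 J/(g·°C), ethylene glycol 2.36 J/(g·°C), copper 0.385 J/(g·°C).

Heat gained plus heat lost sum to zero:
119.1×0.466×(T − 319.6) + 228.6×2.36×(T − (-13.9)) + 177.3×0.385×(T − (-13.9)) = 0
55.5(T − 319.6) + 539.5(T − (-13.9)) + 68.26(T − (-13.9)) = 0
(55.5 + 539.5 + 68.26) T = 55.5×319.6 + 539.5×(-13.9) + 68.26×(-13.9)
T = 9290.2 / 663.26 = 14 °C

T_f ≈ 14.0 °C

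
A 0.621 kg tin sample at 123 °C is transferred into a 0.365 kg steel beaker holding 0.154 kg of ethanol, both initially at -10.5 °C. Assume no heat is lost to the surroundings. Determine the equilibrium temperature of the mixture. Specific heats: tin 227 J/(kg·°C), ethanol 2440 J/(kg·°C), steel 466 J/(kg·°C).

Conservation of energy gives ΣQ = 0:
0.621*227*(T − 123) + 0.154*2440*(T − (-10.5)) + 0.365*466*(T − (-10.5)) = 0
140.97(T − 123) + 375.76(T − (-10.5)) + 170.09(T − (-10.5)) = 0
(140.97 + 375.76 + 170.09) T = 140.97*123 + 375.76*(-10.5) + 170.09*(-10.5)
T ≈ 16.90 °C

T_f ≈ 16.9 °C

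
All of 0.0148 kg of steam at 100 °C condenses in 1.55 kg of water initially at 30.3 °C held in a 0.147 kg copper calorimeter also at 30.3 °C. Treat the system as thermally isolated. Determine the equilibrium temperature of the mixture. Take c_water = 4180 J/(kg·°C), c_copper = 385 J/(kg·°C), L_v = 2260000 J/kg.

T_f ≈ 36.0 °C

Energy balance with sensible and latent terms:
latent heat released on condensation: 0.0148·2260000 = 33448
  condensed water 100 °C→T: 61.86(T − 100)
  original water: 6479(T − 30.3)
  cup: 56.59(T − 30.3)
6597.5 T = 33448 + 6186.4 + 198029 = 237663
T ≈ 36.02 °C — below 100 °C, confirming all the steam condensed.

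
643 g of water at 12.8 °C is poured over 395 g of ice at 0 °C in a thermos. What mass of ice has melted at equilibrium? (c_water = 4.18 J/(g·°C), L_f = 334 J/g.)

m_melted ≈ 103 g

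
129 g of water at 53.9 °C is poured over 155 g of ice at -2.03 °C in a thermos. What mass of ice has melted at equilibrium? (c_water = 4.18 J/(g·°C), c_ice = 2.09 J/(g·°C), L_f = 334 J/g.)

m_melted ≈ 85 g

Heat available from the water dropping to 0 °C: 129×4.18×53.9 = 29064 J.
Of that, 155×2.09×2.03 = 657.62 J goes to bring the ice to 0 °C, leaving 28406 J.
Fully melting the ice requires m_ice L_f = 155×334 = 51770 J.
Since 28406 < 51770 J, not all the ice melts; equilibrium is at 0 °C.
Mass melted = 28406/334 ≈ 85.05 g.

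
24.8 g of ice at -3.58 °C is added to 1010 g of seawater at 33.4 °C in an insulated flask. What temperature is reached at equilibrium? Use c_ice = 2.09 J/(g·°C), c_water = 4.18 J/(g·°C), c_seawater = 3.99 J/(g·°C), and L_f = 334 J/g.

Heat gained plus heat lost sum to zero:
warm ice to 0 °C: 24.8·2.09·(0 − (-3.58)) = 185.56; fusion: m_ice L_f = 24.8·334 = 8283.2; warm the meltwater: 103.66 T; seawater: 4029.9(T − 33.4)
4133.6 T = 134599 − 8468.8 = 126130
T ≈ 30.51 °C (positive, so assuming full melt was valid).

T_f ≈ 30.5 °C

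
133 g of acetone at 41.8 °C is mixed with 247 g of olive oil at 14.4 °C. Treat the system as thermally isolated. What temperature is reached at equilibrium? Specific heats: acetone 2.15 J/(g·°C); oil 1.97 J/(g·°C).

T_f ≈ 24.5 °C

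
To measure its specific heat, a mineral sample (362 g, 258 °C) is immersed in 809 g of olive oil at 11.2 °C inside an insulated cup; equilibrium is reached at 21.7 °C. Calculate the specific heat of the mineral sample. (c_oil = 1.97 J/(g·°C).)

Heat gained plus heat lost sum to zero:
362·c·(21.7 − 258) + 809·1.97·(21.7 − 11.2) = 0
-85541 c = -16734
c = -16734/-85541 ≈ 0.1956 J/(g·°C)

c ≈ 0.196 J/(g·°C)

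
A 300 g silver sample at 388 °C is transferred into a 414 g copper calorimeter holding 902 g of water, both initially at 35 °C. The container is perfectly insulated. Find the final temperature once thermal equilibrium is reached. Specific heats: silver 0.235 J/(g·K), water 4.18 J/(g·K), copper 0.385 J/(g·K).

T_f ≈ 41.2 °C

Taking heat into each body as positive, Σ m c ΔT = 0:
300·0.235·(T − 388) + 902·4.18·(T − 35) + 414·0.385·(T − 35) = 0
70.5(T − 388) + 3770.4(T − 35) + 159.39(T − 35) = 0
4000.2 T = 164895
T = 164895 / 4000.2 = 41.2 °C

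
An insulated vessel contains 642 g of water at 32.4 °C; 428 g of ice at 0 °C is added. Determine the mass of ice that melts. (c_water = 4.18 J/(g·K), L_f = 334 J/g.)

Heat available from the water dropping to 0 °C: 642×4.18×32.4 = 86947 J.
Melting all 428 g of ice would need 428×334 = 142952 J.
That's not enough to melt it all — equilibrium is at 0 °C with ice remaining.
m_melt = 86947 / L_f = 260.3 g.

m_melted ≈ 260 g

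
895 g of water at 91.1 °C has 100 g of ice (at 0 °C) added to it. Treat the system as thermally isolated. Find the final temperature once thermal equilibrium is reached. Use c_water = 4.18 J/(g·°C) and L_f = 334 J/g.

Setting the total heat transfer to zero:
latent heat to melt: 100·334 = 33400; warm the meltwater: 418 T; water cools: 895·4.18·(T − 91.1) = 3741.1(T − 91.1)
4159.1 T = 340814 − 33400 = 307414
T ≈ 73.91 °C — above 0 °C, consistent with complete melting.

T_f ≈ 73.9 °C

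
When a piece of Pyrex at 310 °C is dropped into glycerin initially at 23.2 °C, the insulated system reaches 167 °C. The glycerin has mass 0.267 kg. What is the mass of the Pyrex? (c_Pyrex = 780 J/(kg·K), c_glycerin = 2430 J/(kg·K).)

Taking heat into each body as positive, Σ m c ΔT = 0:
m×780×(167 − 310) + 0.267×2430×(167 − 23.2) = 0
-111540 m = -93299
m = -93299/-111540 ≈ 0.8365 kg

m ≈ 0.836 kg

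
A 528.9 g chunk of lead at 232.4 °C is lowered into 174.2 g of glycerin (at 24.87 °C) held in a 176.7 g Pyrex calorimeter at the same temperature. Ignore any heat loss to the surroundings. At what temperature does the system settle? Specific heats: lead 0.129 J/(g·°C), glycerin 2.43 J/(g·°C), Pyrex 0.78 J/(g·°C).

T_f ≈ 47.4 °C

Setting the total heat transfer to zero:
528.9×0.129×(T − 232.4) + 174.2×2.43×(T − 24.87) + 176.7×0.78×(T − 24.87) = 0
68.23(T − 232.4) + 423.31(T − 24.87) + 137.83(T − 24.87) = 0
629.36 T = 29812
T ≈ 47.37 °C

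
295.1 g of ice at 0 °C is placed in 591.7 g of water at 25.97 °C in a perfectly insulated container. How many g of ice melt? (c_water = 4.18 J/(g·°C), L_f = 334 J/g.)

Heat available from the water dropping to 0 °C: 591.7·4.18·25.97 = 64232 J.
Melting all 295.1 g of ice would need 295.1·334 = 98563 J.
64232 J < 98563 J, so only part of the ice melts and the system sits at 0 °C.
m_melted·334 = 64232  ⇒  m_melted ≈ 192.3 g.

m_melted ≈ 192 g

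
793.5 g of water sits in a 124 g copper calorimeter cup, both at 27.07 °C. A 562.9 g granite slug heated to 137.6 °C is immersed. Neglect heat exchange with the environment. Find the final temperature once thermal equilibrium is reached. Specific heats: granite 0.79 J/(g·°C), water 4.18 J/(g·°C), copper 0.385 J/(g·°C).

T_f ≈ 40.0 °C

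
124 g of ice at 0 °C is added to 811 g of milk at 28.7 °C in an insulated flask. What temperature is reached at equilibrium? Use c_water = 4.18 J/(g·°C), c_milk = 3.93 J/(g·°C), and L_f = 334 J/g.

Taking heat into each body as positive, Σ m c ΔT = 0:
melt ice: 124×334 = 41416
  meltwater 0→T: 124×4.18×T = 518.32 T
  milk: 3187.2(T − 28.7)
3705.6 T = 91474 − 41416 = 50058
T ≈ 13.51 °C — above 0 °C, consistent with complete melting.

T_f ≈ 13.5 °C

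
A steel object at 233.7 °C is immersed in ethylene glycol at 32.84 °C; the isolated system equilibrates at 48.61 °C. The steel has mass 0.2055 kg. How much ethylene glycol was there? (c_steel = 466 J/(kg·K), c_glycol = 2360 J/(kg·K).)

|Q_steel| = |Q_glycol|:
0.2055×466×(233.7 − 48.61) = m×2360×(48.61 − 32.84)
37217 m = 17725  ⇒  m ≈ 0.4763 kg

m ≈ 0.476 kg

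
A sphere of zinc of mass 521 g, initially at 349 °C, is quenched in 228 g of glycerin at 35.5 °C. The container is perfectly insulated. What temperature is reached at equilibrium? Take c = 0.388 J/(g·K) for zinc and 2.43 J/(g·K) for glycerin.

T_f ≈ 119.3 °C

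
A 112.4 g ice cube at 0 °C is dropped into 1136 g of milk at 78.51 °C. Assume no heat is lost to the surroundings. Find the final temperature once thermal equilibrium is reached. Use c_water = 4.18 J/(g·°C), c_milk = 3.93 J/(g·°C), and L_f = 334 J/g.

T_f ≈ 63.4 °C

Let T be the final temperature. ΣQ_i = 0:
melt ice: 112.4·334 = 37542
  warm the meltwater: 469.83 T
  milk cools: 1136·3.93·(T − 78.51) = 4464.5(T − 78.51)
4934.3 T = 350506 − 37542 = 312965
T ≈ 63.43 °C (positive, so assuming full melt was valid).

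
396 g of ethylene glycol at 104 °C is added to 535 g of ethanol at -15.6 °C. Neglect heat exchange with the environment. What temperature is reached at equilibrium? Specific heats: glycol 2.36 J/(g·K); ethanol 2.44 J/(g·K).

T_f ≈ 34.3 °C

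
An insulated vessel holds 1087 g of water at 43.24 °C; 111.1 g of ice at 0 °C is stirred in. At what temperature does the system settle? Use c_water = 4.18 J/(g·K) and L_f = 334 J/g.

T_f ≈ 31.8 °C

Sum of m c ΔT and latent-heat terms is zero:
latent heat to melt: 111.1×334 = 37107
  warm the meltwater: 464.4 T
  water cools: 1087×4.18×(T − 43.24) = 4543.7(T − 43.24)
5008.1 T = 196468 − 37107 = 159360
T ≈ 31.82 °C — above 0 °C, consistent with complete melting.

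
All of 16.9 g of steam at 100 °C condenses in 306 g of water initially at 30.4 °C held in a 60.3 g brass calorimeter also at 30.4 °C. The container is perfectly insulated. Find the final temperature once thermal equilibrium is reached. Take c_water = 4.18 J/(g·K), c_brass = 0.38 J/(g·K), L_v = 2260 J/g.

T_f ≈ 61.8 °C

Heat gained plus heat lost sum to zero:
steam→water at 100 °C releases m L_v = 16.9·2260 = 38194
  condensed water 100 °C→T: 70.64(T − 100)
  water warms: 306·4.18·(T − 30.4) = 1279.1(T − 30.4)
  cup: 22.91(T − 30.4)
1372.6 T = 38194 + 7064.2 + 39581 = 84839
T ≈ 61.81 °C, under the boiling point, so the assumption holds.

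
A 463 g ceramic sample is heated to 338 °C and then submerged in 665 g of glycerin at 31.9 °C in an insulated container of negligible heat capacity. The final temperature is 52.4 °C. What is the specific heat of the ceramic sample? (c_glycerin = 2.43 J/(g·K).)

c ≈ 0.251 J/(g·K)

Net heat exchanged in the isolated system is zero:
463·c·(52.4 − 338) + 665·2.43·(52.4 − 31.9) = 0
-132233 c = -33127
c = -33127/-132233 ≈ 0.2505 J/(g·K)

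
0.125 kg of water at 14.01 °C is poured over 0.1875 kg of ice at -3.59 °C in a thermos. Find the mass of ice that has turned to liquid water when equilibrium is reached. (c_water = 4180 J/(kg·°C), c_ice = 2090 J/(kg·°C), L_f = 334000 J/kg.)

m_melted ≈ 0.0177 kg

Cooling the water to 0 °C releases 0.125·4180·14.01 = 7320.2 J.
Of that, 0.1875·2090·3.59 = 1406.8 J goes to bring the ice to 0 °C, leaving 5913.4 J.
Fully melting the ice requires m_ice L_f = 0.1875·334000 = 62625 J.
5913.4 J < 62625 J, so only part of the ice melts and the system sits at 0 °C.
m_melt = 5913.4 / L_f = 0.0177 kg.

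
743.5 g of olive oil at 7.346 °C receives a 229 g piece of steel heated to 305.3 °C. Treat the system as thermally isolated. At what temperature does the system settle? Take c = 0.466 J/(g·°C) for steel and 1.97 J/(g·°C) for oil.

T_f ≈ 27.6 °C

T_f = Σ m_i c_i T_i / Σ m_i c_i:
T_f = (106.71*305.3 + 1464.7*7.346) / (106.71 + 1464.7)
    = 43339 / 1571.4 ≈ 27.58 °C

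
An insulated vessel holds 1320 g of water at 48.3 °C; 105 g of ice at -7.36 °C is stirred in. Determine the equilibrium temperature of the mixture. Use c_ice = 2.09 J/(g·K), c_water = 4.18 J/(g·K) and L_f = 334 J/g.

Taking heat into each body as positive, Σ m c ΔT = 0:
warm ice to 0 °C: 105·2.09·(0 − (-7.36)) = 1615.2
  latent heat to melt: 105·334 = 35070
  meltwater 0→T: 105·4.18·T = 438.9 T
  water cools: 1320·4.18·(T − 48.3) = 5517.6(T − 48.3)
5956.5 T = 266500 − 36685 = 229815
T ≈ 38.58 °C. Since T > 0 °C, the all-ice-melts assumption holds.

T_f ≈ 38.6 °C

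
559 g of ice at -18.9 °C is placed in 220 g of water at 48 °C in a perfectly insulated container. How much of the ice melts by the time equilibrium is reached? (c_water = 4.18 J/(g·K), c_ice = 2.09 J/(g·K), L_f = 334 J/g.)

Heat available from the water dropping to 0 °C: 220·4.18·48 = 44141 J.
Warming the ice to 0 °C takes 559·2.09·18.9 = 22081 J, leaving 22060 J for melting.
To melt every bit of ice: 559·334 = 186706 J.
Since 22060 < 186706 J, not all the ice melts; equilibrium is at 0 °C.
m_melted·334 = 22060  ⇒  m_melted ≈ 66.05 g.

m_melted ≈ 66 g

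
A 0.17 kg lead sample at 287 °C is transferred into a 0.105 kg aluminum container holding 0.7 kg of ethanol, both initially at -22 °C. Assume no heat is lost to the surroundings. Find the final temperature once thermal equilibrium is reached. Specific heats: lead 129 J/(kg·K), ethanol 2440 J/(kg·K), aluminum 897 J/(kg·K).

T_f ≈ -18.3 °C

Energy conservation, ΣQ = 0:
0.17*129*(T − 287) + 0.7*2440*(T − (-22)) + 0.105*897*(T − (-22)) = 0
21.93(T − 287) + 1708(T − (-22)) + 94.19(T − (-22)) = 0
(21.93 + 1708 + 94.19) T = 21.93*287 + 1708*(-22) + 94.19*(-22)
T = -33354 / 1824.1 = -18.3 °C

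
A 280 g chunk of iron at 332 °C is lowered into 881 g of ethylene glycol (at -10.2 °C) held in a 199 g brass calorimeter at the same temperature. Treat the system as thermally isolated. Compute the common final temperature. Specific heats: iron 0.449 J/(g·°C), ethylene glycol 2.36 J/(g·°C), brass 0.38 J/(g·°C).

T_f ≈ 8.7 °C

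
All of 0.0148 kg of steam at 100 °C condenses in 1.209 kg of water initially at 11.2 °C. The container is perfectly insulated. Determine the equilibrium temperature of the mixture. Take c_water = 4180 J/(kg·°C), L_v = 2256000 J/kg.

Taking heat into each body as positive, Σ m c ΔT = 0:
condense steam: −0.0148×2256000 = −33389; condensed water 100 °C→T: 61.86(T − 100); original water: 5053.6(T − 11.2)
5115.5 T = 33389 + 6186.4 + 56601 = 96176
T ≈ 18.80 °C — below 100 °C, confirming all the steam condensed.

T_f ≈ 18.8 °C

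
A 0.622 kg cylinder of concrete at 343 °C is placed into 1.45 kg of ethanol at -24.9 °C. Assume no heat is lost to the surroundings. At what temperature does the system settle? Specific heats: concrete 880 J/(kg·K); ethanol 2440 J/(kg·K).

T_f ≈ 24.4 °C

T_f is the heat-capacity-weighted average of the initial temperatures:
T_f = (547.36*343 + 3538*(-24.9)) / (547.36 + 3538)
    = 99648 / 4085.4 ≈ 24.39 °C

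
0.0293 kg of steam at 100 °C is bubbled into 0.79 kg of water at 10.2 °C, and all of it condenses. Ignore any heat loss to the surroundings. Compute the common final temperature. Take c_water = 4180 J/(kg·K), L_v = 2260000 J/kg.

T_f ≈ 32.7 °C

Taking heat into each body as positive, Σ m c ΔT = 0:
steam→water at 100 °C releases m L_v = 0.0293×2260000 = 66218; condensate cools 100→T: 0.0293×4180×(T − 100) = 122.47(T − 100); water warms: 0.79×4180×(T − 10.2) = 3302.2(T − 10.2)
3424.7 T = 66218 + 12247 + 33682 = 112148
T ≈ 32.75 °C — below 100 °C, confirming all the steam condensed.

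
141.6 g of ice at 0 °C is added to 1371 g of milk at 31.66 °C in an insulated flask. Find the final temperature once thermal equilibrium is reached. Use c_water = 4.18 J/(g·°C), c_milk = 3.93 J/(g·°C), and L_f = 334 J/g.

Setting the total heat transfer to zero:
fusion: m_ice L_f = 141.6×334 = 47294; warm the meltwater: 591.89 T; milk: 5388(T − 31.66)
5979.9 T = 170585 − 47294 = 123291
T ≈ 20.62 °C (positive, so assuming full melt was valid).

T_f ≈ 20.6 °C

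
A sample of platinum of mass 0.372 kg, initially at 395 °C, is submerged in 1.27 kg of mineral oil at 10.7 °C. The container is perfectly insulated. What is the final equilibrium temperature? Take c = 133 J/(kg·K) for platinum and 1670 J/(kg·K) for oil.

Heat gained plus heat lost sum to zero:
0.372·133·(T − 395) + 1.27·1670·(T − 10.7) = 0
49.48(T − 395) + 2120.9(T − 10.7) = 0
(49.48 + 2120.9) T = 49.48·395 + 2120.9·10.7
T ≈ 19.46 °C

T_f ≈ 19.5 °C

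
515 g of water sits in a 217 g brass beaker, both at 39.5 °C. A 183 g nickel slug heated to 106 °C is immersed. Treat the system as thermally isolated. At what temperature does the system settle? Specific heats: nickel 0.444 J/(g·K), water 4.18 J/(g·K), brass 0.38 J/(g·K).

T_f ≈ 41.8 °C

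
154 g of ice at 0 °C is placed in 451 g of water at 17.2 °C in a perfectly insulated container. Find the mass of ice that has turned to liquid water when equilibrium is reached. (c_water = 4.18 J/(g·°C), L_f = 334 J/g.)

m_melted ≈ 97.1 g

Water can give up m c ΔT = 451×4.18×17.2 = 32425 J before reaching 0 °C.
To melt every bit of ice: 154×334 = 51436 J.
32425 J < 51436 J, so only part of the ice melts and the system sits at 0 °C.
m_melted×334 = 32425  ⇒  m_melted ≈ 97.08 g.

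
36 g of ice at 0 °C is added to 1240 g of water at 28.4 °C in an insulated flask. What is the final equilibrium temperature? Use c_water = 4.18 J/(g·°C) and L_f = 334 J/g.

Energy balance with sensible and latent terms:
latent heat to melt: 36×334 = 12024; warm the meltwater: 150.48 T; water: 5183.2(T − 28.4)
5333.7 T = 147203 − 12024 = 135179
T ≈ 25.34 °C — above 0 °C, consistent with complete melting.

T_f ≈ 25.3 °C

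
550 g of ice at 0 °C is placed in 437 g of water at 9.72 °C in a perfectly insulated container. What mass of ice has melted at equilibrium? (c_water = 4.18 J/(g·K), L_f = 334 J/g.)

m_melted ≈ 53.2 g

Heat available from the water dropping to 0 °C: 437×4.18×9.72 = 17755 J.
Melting all 550 g of ice would need 550×334 = 183700 J.
That's not enough to melt it all — equilibrium is at 0 °C with ice remaining.
m_melted×334 = 17755  ⇒  m_melted ≈ 53.16 g.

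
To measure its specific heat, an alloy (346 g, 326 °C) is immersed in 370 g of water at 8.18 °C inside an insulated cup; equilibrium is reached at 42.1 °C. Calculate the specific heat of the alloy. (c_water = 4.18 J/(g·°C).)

c ≈ 0.534 J/(g·°C)

Energy conservation, ΣQ = 0:
346×c×(42.1 − 326) + 370×4.18×(42.1 − 8.18) = 0
-98229 c = -52461
c = -52461/-98229 ≈ 0.5341 J/(g·°C)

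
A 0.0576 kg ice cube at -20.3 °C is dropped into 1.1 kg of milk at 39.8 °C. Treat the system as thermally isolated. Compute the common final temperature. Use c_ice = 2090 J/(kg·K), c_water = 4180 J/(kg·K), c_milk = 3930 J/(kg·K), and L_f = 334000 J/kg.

T_f ≈ 32.9 °C

Heat gained plus heat lost sum to zero:
ice -20.3→0 °C: 0.0576×2090×20.3 = 2443.8; fusion: m_ice L_f = 0.0576×334000 = 19238; meltwater 0→T: 0.0576×4180×T = 240.77 T; milk: 4323(T − 39.8)
4563.8 T = 172055 − 21682 = 150373
T ≈ 32.95 °C (positive, so assuming full melt was valid).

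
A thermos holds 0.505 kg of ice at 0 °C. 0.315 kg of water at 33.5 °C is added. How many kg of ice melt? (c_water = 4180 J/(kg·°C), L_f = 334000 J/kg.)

m_melted ≈ 0.132 kg

Water can give up m c ΔT = 0.315×4180×33.5 = 44109 J before reaching 0 °C.
Melting all 0.505 kg of ice would need 0.505×334000 = 168670 J.
That's not enough to melt it all — equilibrium is at 0 °C with ice remaining.
Mass melted = 44109/334000 ≈ 0.1321 kg.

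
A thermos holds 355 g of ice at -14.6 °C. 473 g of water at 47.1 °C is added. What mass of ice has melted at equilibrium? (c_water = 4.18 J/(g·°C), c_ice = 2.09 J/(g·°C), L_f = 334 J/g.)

m_melted ≈ 246 g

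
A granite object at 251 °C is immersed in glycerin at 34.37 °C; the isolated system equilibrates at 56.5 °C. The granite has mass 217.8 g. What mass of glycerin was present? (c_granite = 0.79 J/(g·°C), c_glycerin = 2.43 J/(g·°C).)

Heat gained plus heat lost sum to zero:
217.8·0.79·(56.5 − 251) + m·2.43·(56.5 − 34.37) = 0
53.78 m = 33466
m = 33466/53.78 ≈ 622.3 g

m ≈ 622 g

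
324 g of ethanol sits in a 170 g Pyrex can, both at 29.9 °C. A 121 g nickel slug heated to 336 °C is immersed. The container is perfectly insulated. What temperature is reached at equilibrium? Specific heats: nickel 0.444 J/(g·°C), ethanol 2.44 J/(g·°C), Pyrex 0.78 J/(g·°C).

T_f ≈ 46.7 °C

Net heat exchanged in the isolated system is zero:
121·0.444·(T − 336) + 324·2.44·(T − 29.9) + 170·0.78·(T − 29.9) = 0
53.72(T − 336) + 790.56(T − 29.9) + 132.6(T − 29.9) = 0
976.88 T = 45654
T = 45654/976.88 ≈ 46.73 °C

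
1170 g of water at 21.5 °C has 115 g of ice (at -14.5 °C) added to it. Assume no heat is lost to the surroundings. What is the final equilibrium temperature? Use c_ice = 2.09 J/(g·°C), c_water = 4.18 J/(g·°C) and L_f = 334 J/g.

T_f ≈ 11.8 °C

Energy conservation, ΣQ = 0:
ice -14.5→0 °C: 115×2.09×14.5 = 3485.1; melt ice: 115×334 = 38410; meltwater 0→T: 115×4.18×T = 480.7 T; water: 4890.6(T − 21.5)
5371.3 T = 105148 − 41895 = 63253
T ≈ 11.78 °C (positive, so assuming full melt was valid).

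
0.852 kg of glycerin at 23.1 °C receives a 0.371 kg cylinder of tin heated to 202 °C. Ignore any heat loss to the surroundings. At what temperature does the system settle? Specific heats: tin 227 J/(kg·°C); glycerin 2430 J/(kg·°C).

T_f ≈ 30.1 °C

Set heat shed by the hot body equal to heat absorbed by the cold body:
0.371·227·(202 − T) = 0.852·2430·(T − 23.1)
84.22(202 − T) = 2070.4(T − 23.1)
2154.6 T = 64837  ⇒  T ≈ 30.09 °C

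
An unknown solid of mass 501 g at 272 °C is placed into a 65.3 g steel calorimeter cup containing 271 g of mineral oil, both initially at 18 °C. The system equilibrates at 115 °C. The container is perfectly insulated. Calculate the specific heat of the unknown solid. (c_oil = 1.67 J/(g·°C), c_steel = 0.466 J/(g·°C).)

Net heat exchanged in the isolated system is zero:
501·c·(115 − 272) + 271·1.67·(115 − 18) + 65.3·0.466·(115 − 18) = 0
-78657 c = -46851
c = -46851/-78657 ≈ 0.5956 J/(g·°C)

c ≈ 0.596 J/(g·°C)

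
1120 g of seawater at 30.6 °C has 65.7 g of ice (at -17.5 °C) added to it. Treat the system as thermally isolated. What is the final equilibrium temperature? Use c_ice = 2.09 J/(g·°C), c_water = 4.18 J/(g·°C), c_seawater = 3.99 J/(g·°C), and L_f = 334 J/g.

T_f ≈ 23.7 °C

Sum of m c ΔT and latent-heat terms is zero:
warm ice to 0 °C: 65.7·2.09·(0 − (-17.5)) = 2403; latent heat to melt: 65.7·334 = 21944; meltwater 0→T: 65.7·4.18·T = 274.63 T; seawater cools: 1120·3.99·(T − 30.6) = 4468.8(T − 30.6)
4743.4 T = 136745 − 24347 = 112399
T ≈ 23.70 °C. Since T > 0 °C, the all-ice-melts assumption holds.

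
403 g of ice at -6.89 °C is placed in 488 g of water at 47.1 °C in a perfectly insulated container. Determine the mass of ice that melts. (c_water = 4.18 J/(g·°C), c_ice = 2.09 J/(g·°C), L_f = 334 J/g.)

m_melted ≈ 270 g

Heat available from the water dropping to 0 °C: 488×4.18×47.1 = 96076 J.
Of that, 403×2.09×6.89 = 5803.2 J goes to bring the ice to 0 °C, leaving 90273 J.
Melting all 403 g of ice would need 403×334 = 134602 J.
Since 90273 < 134602 J, not all the ice melts; equilibrium is at 0 °C.
m_melted×334 = 90273  ⇒  m_melted ≈ 270.3 g.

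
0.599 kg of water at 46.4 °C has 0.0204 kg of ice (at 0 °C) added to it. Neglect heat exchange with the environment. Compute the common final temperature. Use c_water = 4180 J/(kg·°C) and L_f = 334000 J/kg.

Heat gained plus heat lost sum to zero:
fusion: m_ice L_f = 0.0204×334000 = 6813.6
  warm the meltwater: 85.27 T
  water cools: 0.599×4180×(T − 46.4) = 2503.8(T − 46.4)
2589.1 T = 116177 − 6813.6 = 109364
T ≈ 42.24 °C — above 0 °C, consistent with complete melting.

T_f ≈ 42.2 °C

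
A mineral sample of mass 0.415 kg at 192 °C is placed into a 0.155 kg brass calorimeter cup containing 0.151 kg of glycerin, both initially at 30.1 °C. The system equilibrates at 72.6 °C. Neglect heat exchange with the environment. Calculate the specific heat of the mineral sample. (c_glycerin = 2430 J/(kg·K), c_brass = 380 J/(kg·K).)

c ≈ 365 J/(kg·K)

Heat gained plus heat lost sum to zero:
0.415·c·(72.6 − 192) + 0.151·2430·(72.6 − 30.1) + 0.155·380·(72.6 − 30.1) = 0
-49.55 c = -18098
c = -18098/-49.55 ≈ 365.2 J/(kg·K)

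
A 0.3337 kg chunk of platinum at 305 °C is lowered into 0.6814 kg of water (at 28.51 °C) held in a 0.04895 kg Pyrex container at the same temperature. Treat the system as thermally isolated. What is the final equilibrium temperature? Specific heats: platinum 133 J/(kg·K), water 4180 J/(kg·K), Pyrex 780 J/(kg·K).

T_f ≈ 32.7 °C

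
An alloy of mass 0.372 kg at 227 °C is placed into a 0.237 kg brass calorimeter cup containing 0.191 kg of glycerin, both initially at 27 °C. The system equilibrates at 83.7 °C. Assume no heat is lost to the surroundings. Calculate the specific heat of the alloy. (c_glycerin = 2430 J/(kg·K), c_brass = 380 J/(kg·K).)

c ≈ 589 J/(kg·K)

Energy conservation, ΣQ = 0:
0.372×c×(83.7 − 227) + 0.191×2430×(83.7 − 27) + 0.237×380×(83.7 − 27) = 0
-53.31 c = -31423
c = -31423/-53.31 ≈ 589.5 J/(kg·K)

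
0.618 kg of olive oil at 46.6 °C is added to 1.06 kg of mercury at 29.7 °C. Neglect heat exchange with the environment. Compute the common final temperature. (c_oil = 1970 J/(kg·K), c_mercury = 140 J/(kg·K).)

Setting the total heat transfer to zero:
0.618×1970×(T − 46.6) + 1.06×140×(T − 29.7) = 0
1217.5(T − 46.6) + 148.4(T − 29.7) = 0
(1217.5 + 148.4) T = 1217.5×46.6 + 148.4×29.7
T ≈ 44.76 °C

T_f ≈ 44.8 °C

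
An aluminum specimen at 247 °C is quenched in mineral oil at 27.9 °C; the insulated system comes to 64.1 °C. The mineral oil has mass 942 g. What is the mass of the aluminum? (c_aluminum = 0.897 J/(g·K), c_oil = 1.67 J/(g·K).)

Setting the total heat transfer to zero:
m×0.897×(64.1 − 247) + 942×1.67×(64.1 − 27.9) = 0
-164.06 m = -56948
m = -56948/-164.06 ≈ 347.1 g

m ≈ 347 g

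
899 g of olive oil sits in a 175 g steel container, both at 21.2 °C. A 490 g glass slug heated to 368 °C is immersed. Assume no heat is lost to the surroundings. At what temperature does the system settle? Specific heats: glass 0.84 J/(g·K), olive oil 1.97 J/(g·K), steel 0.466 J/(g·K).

Net heat exchanged in the isolated system is zero:
490×0.84×(T − 368) + 899×1.97×(T − 21.2) + 175×0.466×(T − 21.2) = 0
411.6(T − 368) + 1771(T − 21.2) + 81.55(T − 21.2) = 0
(411.6 + 1771 + 81.55) T = 411.6×368 + 1771×21.2 + 81.55×21.2
T = 190743/2264.2 ≈ 84.24 °C

T_f ≈ 84.2 °C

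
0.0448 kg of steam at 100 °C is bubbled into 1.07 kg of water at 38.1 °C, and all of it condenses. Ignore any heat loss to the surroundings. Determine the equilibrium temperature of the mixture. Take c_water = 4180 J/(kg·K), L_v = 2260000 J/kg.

T_f ≈ 62.3 °C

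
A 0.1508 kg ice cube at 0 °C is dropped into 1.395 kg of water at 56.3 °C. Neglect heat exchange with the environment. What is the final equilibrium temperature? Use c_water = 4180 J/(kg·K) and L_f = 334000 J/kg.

T_f ≈ 43.0 °C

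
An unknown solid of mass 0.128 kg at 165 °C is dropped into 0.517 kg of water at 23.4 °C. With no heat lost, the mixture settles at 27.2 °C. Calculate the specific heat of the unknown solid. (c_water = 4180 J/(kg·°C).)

Setting the total heat transfer to zero:
0.128·c·(27.2 − 165) + 0.517·4180·(27.2 − 23.4) = 0
-17.64 c = -8212
c = -8212/-17.64 ≈ 465.6 J/(kg·°C)

c ≈ 466 J/(kg·°C)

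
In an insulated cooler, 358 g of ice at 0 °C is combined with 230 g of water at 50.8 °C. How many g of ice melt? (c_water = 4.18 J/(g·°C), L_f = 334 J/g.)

m_melted ≈ 146 g

Heat available from the water dropping to 0 °C: 230×4.18×50.8 = 48839 J.
Fully melting the ice requires m_ice L_f = 358×334 = 119572 J.
48839 J < 119572 J, so only part of the ice melts and the system sits at 0 °C.
m_melted×334 = 48839  ⇒  m_melted ≈ 146.2 g.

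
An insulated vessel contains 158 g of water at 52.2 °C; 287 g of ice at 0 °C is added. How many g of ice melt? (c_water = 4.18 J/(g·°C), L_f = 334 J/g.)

m_melted ≈ 103 g

Heat available from the water dropping to 0 °C: 158·4.18·52.2 = 34475 J.
Fully melting the ice requires m_ice L_f = 287·334 = 95858 J.
Since 34475 < 95858 J, not all the ice melts; equilibrium is at 0 °C.
m_melt = 34475 / L_f = 103.2 g.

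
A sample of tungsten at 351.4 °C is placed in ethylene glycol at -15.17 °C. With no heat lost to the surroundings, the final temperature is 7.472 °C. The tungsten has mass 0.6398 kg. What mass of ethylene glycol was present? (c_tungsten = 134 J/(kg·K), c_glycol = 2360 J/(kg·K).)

m ≈ 0.552 kg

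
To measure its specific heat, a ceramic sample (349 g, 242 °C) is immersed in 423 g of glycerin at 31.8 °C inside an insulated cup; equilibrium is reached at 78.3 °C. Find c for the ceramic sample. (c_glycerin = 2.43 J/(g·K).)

c ≈ 0.837 J/(g·K)

Setting the total heat transfer to zero:
349·c·(78.3 − 242) + 423·2.43·(78.3 − 31.8) = 0
-57131 c = -47797
c = -47797/-57131 ≈ 0.8366 J/(g·K)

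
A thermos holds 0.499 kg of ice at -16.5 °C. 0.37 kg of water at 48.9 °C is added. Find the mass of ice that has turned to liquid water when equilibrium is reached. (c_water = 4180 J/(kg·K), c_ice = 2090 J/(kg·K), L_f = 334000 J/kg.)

m_melted ≈ 0.175 kg

Cooling the water to 0 °C releases 0.37×4180×48.9 = 75629 J.
Warming the ice to 0 °C takes 0.499×2090×16.5 = 17208 J, leaving 58421 J for melting.
To melt every bit of ice: 0.499×334000 = 166666 J.
58421 J < 166666 J, so only part of the ice melts and the system sits at 0 °C.
m_melted×334000 = 58421  ⇒  m_melted ≈ 0.1749 kg.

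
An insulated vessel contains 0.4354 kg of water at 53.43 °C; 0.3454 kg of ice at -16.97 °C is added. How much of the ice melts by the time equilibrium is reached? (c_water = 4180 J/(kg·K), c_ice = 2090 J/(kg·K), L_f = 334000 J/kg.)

m_melted ≈ 0.254 kg

Cooling the water to 0 °C releases 0.4354·4180·53.43 = 97241 J.
Of that, 0.3454·2090·16.97 = 12250 J goes to bring the ice to 0 °C, leaving 84991 J.
To melt every bit of ice: 0.3454·334000 = 115364 J.
Since 84991 < 115364 J, not all the ice melts; equilibrium is at 0 °C.
m_melted·334000 = 84991  ⇒  m_melted ≈ 0.2545 kg.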